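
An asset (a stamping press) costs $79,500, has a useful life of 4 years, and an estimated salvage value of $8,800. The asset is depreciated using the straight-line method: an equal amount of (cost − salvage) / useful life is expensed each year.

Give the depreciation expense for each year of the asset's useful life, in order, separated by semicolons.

$17,675; $17,675; $17,675; $17,675

Depreciable base = $79,500 − $8,800 = $70,700.
Annual expense = $70,700 / 4 = $17,675.
End of year 1: book value $61,825.
End of year 2: book value $44,150.
End of year 3: book value $26,475.
End of year 4: book value $8,800.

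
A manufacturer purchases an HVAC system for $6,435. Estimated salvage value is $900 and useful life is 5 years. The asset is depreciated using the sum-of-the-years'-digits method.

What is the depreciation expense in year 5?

Depreciable base = $6,435 − $900 = $5,535.
Sum of the years' digits = 5+4+3+2+1 = 15.
Year 1: $5,535 × 5/15 = $1,845. Book value $4,590.
Year 2: $5,535 × 4/15 = $1,476. Book value $3,114.
Year 3: $5,535 × 3/15 = $1,107. Book value $2,007.
Year 4: $5,535 × 2/15 = $738. Book value $1,269.
Year 5: $5,535 × 1/15 = $369. Book value $900.

$369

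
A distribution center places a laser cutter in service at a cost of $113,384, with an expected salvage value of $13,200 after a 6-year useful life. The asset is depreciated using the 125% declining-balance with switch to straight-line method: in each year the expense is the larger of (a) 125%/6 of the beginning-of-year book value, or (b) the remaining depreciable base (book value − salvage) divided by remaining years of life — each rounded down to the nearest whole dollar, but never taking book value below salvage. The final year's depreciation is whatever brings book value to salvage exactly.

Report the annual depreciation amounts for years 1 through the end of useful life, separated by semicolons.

$23,621; $18,700; $14,804; $14,353; $14,353; $14,353

Depreciable base = $113,384 − $13,200 = $100,184.
Year 1: DB = ⌊$113,384 × 125%/6⌋ = $23,621; SL = ⌊$100,184/6⌋ = $16,697 → take DB $23,621. Book value $89,763.
Year 2: DB = ⌊$89,763 × 125%/6⌋ = $18,700; SL = ⌊$76,563/5⌋ = $15,312 → take DB $18,700. Book value $71,063.
Year 3: DB = ⌊$71,063 × 125%/6⌋ = $14,804; SL = ⌊$57,863/4⌋ = $14,465 → take DB $14,804. Book value $56,259.
Year 4: DB = ⌊$56,259 × 125%/6⌋ = $11,720; SL = ⌊$43,059/3⌋ = $14,353 → take SL $14,353. Book value $41,906.
Year 5: DB = ⌊$41,906 × 125%/6⌋ = $8,730; SL = ⌊$28,706/2⌋ = $14,353 → take SL $14,353. Book value $27,553.
Year 6 (final): $27,553 − $13,200 = $14,353. Book value $13,200.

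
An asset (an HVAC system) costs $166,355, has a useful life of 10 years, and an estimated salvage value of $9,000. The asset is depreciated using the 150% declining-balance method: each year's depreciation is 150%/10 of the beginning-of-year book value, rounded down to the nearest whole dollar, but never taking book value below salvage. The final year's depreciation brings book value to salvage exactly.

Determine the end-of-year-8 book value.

Depreciable base = $166,355 − $9,000 = $157,355.
Year 1: ⌊$166,355 × 150%/10⌋ = $24,953. Book value $141,402.
Year 2: ⌊$141,402 × 150%/10⌋ = $21,210. Book value $120,192.
Year 3: ⌊$120,192 × 150%/10⌋ = $18,028. Book value $102,164.
Year 4: ⌊$102,164 × 150%/10⌋ = $15,324. Book value $86,840.
Year 5: ⌊$86,840 × 150%/10⌋ = $13,026. Book value $73,814.
Year 6: ⌊$73,814 × 150%/10⌋ = $11,072. Book value $62,742.
Year 7: ⌊$62,742 × 150%/10⌋ = $9,411. Book value $53,331.
Year 8: ⌊$53,331 × 150%/10⌋ = $7,999. Book value $45,332.

$45,332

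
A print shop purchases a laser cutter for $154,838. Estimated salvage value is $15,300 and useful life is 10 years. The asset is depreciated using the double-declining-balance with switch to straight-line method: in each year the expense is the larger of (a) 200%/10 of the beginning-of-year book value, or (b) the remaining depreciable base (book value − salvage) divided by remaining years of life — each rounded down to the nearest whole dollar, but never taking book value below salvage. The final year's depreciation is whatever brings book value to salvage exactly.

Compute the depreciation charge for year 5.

$12,684

Depreciable base = $154,838 − $15,300 = $139,538.
Year 1: DB = ⌊$154,838 × 200%/10⌋ = $30,967; SL = ⌊$139,538/10⌋ = $13,953 → take DB $30,967. Book value $123,871.
Year 2: DB = ⌊$123,871 × 200%/10⌋ = $24,774; SL = ⌊$108,571/9⌋ = $12,063 → take DB $24,774. Book value $99,097.
Year 3: DB = ⌊$99,097 × 200%/10⌋ = $19,819; SL = ⌊$83,797/8⌋ = $10,474 → take DB $19,819. Book value $79,278.
Year 4: DB = ⌊$79,278 × 200%/10⌋ = $15,855; SL = ⌊$63,978/7⌋ = $9,139 → take DB $15,855. Book value $63,423.
Year 5: DB = ⌊$63,423 × 200%/10⌋ = $12,684; SL = ⌊$48,123/6⌋ = $8,020 → take DB $12,684. Book value $50,739.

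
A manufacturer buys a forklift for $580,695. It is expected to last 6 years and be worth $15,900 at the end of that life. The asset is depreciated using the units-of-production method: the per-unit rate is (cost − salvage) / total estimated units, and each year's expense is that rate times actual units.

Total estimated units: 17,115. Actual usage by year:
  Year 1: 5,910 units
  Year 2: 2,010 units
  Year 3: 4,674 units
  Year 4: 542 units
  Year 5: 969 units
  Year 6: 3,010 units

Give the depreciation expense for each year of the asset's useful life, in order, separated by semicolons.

Depreciable base = $580,695 − $15,900 = $564,795.
Rate = $564,795 / 17,115 units = $33 per unit.
Year 1: 5,910 × $33 = $195,030. Book value $385,665.
Year 2: 2,010 × $33 = $66,330. Book value $319,335.
Year 3: 4,674 × $33 = $154,242. Book value $165,093.
Year 4: 542 × $33 = $17,886. Book value $147,207.
Year 5: 969 × $33 = $31,977. Book value $115,230.
Year 6: 3,010 × $33 = $99,330. Book value $15,900.

$195,030; $66,330; $154,242; $17,886; $31,977; $99,330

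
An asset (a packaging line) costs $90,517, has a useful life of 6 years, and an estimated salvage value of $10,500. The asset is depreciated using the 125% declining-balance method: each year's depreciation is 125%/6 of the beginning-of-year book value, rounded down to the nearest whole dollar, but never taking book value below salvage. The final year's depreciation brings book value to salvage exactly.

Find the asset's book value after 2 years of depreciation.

Depreciable base = $90,517 − $10,500 = $80,017.
Year 1: ⌊$90,517 × 125%/6⌋ = $18,857. Book value $71,660.
Year 2: ⌊$71,660 × 125%/6⌋ = $14,929. Book value $56,731.

$56,731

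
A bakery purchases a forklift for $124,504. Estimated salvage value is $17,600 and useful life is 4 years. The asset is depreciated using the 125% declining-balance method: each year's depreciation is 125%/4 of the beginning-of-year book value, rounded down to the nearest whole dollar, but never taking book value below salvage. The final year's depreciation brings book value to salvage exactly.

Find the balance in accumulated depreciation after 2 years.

Depreciable base = $124,504 − $17,600 = $106,904.
Year 1: ⌊$124,504 × 125%/4⌋ = $38,907. Book value $85,597.
Year 2: ⌊$85,597 × 125%/4⌋ = $26,749. Book value $58,848.
Accumulated through year 2 = $124,504 − $58,848 = $65,656.

$65,656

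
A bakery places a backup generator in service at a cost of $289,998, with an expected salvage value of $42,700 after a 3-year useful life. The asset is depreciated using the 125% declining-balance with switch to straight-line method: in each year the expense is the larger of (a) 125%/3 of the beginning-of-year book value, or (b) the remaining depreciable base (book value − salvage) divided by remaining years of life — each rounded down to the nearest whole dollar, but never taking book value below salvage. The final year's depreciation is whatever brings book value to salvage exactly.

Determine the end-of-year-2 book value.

$98,681

Depreciable base = $289,998 − $42,700 = $247,298.
Year 1: DB = ⌊$289,998 × 125%/3⌋ = $120,832; SL = ⌊$247,298/3⌋ = $82,432 → take DB $120,832. Book value $169,166.
Year 2: DB = ⌊$169,166 × 125%/3⌋ = $70,485; SL = ⌊$126,466/2⌋ = $63,233 → take DB $70,485. Book value $98,681.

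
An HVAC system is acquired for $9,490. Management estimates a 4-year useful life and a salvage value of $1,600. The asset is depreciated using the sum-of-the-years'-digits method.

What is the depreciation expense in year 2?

Depreciable base = $9,490 − $1,600 = $7,890.
Sum of the years' digits = 4+3+2+1 = 10.
Year 1: $7,890 × 4/10 = $3,156. Book value $6,334.
Year 2: $7,890 × 3/10 = $2,367. Book value $3,967.

$2,367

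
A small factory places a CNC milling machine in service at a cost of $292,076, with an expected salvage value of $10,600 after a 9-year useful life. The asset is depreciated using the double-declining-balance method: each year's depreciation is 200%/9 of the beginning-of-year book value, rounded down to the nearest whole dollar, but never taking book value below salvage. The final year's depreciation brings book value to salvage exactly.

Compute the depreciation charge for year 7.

Depreciable base = $292,076 − $10,600 = $281,476.
Year 1: ⌊$292,076 × 200%/9⌋ = $64,905. Book value $227,171.
Year 2: ⌊$227,171 × 200%/9⌋ = $50,482. Book value $176,689.
Year 3: ⌊$176,689 × 200%/9⌋ = $39,264. Book value $137,425.
Year 4: ⌊$137,425 × 200%/9⌋ = $30,538. Book value $106,887.
Year 5: ⌊$106,887 × 200%/9⌋ = $23,752. Book value $83,135.
Year 6: ⌊$83,135 × 200%/9⌋ = $18,474. Book value $64,661.
Year 7: ⌊$64,661 × 200%/9⌋ = $14,369. Book value $50,292.

$14,369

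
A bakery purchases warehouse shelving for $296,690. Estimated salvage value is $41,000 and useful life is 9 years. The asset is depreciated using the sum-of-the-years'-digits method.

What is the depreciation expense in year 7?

$17,046

Depreciable base = $296,690 − $41,000 = $255,690.
Sum of the years' digits = 9+8+7+6+5+4+3+2+1 = 45.
Year 1: $255,690 × 9/45 = $51,138. Book value $245,552.
Year 2: $255,690 × 8/45 = $45,456. Book value $200,096.
Year 3: $255,690 × 7/45 = $39,774. Book value $160,322.
Year 4: $255,690 × 6/45 = $34,092. Book value $126,230.
Year 5: $255,690 × 5/45 = $28,410. Book value $97,820.
Year 6: $255,690 × 4/45 = $22,728. Book value $75,092.
Year 7: $255,690 × 3/45 = $17,046. Book value $58,046.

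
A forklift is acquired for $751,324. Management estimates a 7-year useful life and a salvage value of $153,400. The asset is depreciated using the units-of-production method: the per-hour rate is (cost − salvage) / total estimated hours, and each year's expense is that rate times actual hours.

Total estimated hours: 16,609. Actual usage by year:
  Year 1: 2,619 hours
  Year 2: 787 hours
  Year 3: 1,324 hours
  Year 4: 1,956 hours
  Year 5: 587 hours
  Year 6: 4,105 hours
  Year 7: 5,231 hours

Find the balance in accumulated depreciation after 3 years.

Depreciable base = $751,324 − $153,400 = $597,924.
Rate = $597,924 / 16,609 hours = $36 per hour.
Year 1: 2,619 × $36 = $94,284. Book value $657,040.
Year 2: 787 × $36 = $28,332. Book value $628,708.
Year 3: 1,324 × $36 = $47,664. Book value $581,044.
Accumulated through year 3 = $751,324 − $581,044 = $170,280.

$170,280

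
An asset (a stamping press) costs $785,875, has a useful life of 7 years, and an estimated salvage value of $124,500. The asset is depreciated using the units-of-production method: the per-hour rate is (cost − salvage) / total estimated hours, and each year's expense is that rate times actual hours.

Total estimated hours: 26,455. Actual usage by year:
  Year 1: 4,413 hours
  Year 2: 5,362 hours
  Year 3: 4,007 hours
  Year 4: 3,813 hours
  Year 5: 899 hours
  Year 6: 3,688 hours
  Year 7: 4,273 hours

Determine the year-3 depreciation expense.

Depreciable base = $785,875 − $124,500 = $661,375.
Rate = $661,375 / 26,455 hours = $25 per hour.
Year 1: 4,413 × $25 = $110,325. Book value $675,550.
Year 2: 5,362 × $25 = $134,050. Book value $541,500.
Year 3: 4,007 × $25 = $100,175. Book value $441,325.

$100,175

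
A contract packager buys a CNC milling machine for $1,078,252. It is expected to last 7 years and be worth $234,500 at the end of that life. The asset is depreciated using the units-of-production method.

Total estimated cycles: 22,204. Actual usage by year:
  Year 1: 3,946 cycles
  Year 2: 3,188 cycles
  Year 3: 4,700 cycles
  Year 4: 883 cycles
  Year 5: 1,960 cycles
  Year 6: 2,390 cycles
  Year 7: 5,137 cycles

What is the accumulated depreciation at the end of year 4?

$483,246

Depreciable base = $1,078,252 − $234,500 = $843,752.
Rate = $843,752 / 22,204 cycles = $38 per cycle.
Year 1: 3,946 × $38 = $149,948. Book value $928,304.
Year 2: 3,188 × $38 = $121,144. Book value $807,160.
Year 3: 4,700 × $38 = $178,600. Book value $628,560.
Year 4: 883 × $38 = $33,554. Book value $595,006.
Accumulated through year 4 = $1,078,252 − $595,006 = $483,246.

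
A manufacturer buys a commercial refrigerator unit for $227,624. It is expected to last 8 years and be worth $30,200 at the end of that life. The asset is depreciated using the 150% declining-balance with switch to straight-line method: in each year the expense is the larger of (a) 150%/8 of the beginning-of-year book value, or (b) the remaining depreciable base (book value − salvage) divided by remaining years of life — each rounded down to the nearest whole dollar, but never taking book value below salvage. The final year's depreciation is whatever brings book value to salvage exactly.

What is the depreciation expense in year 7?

$16,800

Depreciable base = $227,624 − $30,200 = $197,424.
Year 1: DB = ⌊$227,624 × 150%/8⌋ = $42,679; SL = ⌊$197,424/8⌋ = $24,678 → take DB $42,679. Book value $184,945.
Year 2: DB = ⌊$184,945 × 150%/8⌋ = $34,677; SL = ⌊$154,745/7⌋ = $22,106 → take DB $34,677. Book value $150,268.
Year 3: DB = ⌊$150,268 × 150%/8⌋ = $28,175; SL = ⌊$120,068/6⌋ = $20,011 → take DB $28,175. Book value $122,093.
Year 4: DB = ⌊$122,093 × 150%/8⌋ = $22,892; SL = ⌊$91,893/5⌋ = $18,378 → take DB $22,892. Book value $99,201.
Year 5: DB = ⌊$99,201 × 150%/8⌋ = $18,600; SL = ⌊$69,001/4⌋ = $17,250 → take DB $18,600. Book value $80,601.
Year 6: DB = ⌊$80,601 × 150%/8⌋ = $15,112; SL = ⌊$50,401/3⌋ = $16,800 → take SL $16,800. Book value $63,801.
Year 7: DB = ⌊$63,801 × 150%/8⌋ = $11,962; SL = ⌊$33,601/2⌋ = $16,800 → take SL $16,800. Book value $47,001.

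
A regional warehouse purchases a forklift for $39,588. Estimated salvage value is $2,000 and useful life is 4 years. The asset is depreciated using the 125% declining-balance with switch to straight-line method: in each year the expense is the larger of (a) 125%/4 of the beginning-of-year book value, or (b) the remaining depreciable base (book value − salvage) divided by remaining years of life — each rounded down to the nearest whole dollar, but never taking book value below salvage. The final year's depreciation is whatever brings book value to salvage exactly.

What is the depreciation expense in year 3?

$8,356

Depreciable base = $39,588 − $2,000 = $37,588.
Year 1: DB = ⌊$39,588 × 125%/4⌋ = $12,371; SL = ⌊$37,588/4⌋ = $9,397 → take DB $12,371. Book value $27,217.
Year 2: DB = ⌊$27,217 × 125%/4⌋ = $8,505; SL = ⌊$25,217/3⌋ = $8,405 → take DB $8,505. Book value $18,712.
Year 3: DB = ⌊$18,712 × 125%/4⌋ = $5,847; SL = ⌊$16,712/2⌋ = $8,356 → take SL $8,356. Book value $10,356.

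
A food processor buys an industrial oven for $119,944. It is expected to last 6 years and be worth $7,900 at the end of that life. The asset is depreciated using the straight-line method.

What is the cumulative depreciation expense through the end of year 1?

Depreciable base = $119,944 − $7,900 = $112,044.
Annual expense = $112,044 / 6 = $18,674.
End of year 1: book value $101,270.
Accumulated through year 1 = $119,944 − $101,270 = $18,674.

$18,674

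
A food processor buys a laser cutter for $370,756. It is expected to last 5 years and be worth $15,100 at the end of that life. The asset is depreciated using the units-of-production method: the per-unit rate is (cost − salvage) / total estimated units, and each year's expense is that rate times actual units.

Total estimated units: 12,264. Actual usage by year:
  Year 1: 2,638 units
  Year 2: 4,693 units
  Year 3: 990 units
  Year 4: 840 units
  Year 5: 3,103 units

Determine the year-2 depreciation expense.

$136,097

Depreciable base = $370,756 − $15,100 = $355,656.
Rate = $355,656 / 12,264 units = $29 per unit.
Year 1: 2,638 × $29 = $76,502. Book value $294,254.
Year 2: 4,693 × $29 = $136,097. Book value $158,157.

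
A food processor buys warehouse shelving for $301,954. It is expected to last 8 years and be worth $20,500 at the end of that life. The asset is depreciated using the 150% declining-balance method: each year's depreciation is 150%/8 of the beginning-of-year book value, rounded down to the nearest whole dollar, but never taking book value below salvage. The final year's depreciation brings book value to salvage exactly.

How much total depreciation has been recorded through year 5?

Depreciable base = $301,954 − $20,500 = $281,454.
Year 1: ⌊$301,954 × 150%/8⌋ = $56,616. Book value $245,338.
Year 2: ⌊$245,338 × 150%/8⌋ = $46,000. Book value $199,338.
Year 3: ⌊$199,338 × 150%/8⌋ = $37,375. Book value $161,963.
Year 4: ⌊$161,963 × 150%/8⌋ = $30,368. Book value $131,595.
Year 5: ⌊$131,595 × 150%/8⌋ = $24,674. Book value $106,921.
Accumulated through year 5 = $301,954 − $106,921 = $195,033.

$195,033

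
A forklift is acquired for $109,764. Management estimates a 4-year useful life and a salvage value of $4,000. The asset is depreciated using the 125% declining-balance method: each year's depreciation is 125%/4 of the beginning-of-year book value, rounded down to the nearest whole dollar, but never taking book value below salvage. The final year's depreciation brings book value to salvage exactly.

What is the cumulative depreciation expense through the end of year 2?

$57,883

Depreciable base = $109,764 − $4,000 = $105,764.
Year 1: ⌊$109,764 × 125%/4⌋ = $34,301. Book value $75,463.
Year 2: ⌊$75,463 × 125%/4⌋ = $23,582. Book value $51,881.
Accumulated through year 2 = $109,764 − $51,881 = $57,883.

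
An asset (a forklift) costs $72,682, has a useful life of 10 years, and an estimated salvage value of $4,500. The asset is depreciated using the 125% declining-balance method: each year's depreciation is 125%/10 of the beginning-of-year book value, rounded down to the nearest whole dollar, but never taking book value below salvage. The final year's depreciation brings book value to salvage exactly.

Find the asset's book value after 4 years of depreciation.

Depreciable base = $72,682 − $4,500 = $68,182.
Year 1: ⌊$72,682 × 125%/10⌋ = $9,085. Book value $63,597.
Year 2: ⌊$63,597 × 125%/10⌋ = $7,949. Book value $55,648.
Year 3: ⌊$55,648 × 125%/10⌋ = $6,956. Book value $48,692.
Year 4: ⌊$48,692 × 125%/10⌋ = $6,086. Book value $42,606.

$42,606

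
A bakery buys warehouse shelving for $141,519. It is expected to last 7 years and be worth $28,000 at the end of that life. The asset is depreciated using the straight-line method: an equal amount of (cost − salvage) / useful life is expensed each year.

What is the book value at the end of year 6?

Depreciable base = $141,519 − $28,000 = $113,519.
Annual expense = $113,519 / 7 = $16,217.
End of year 1: book value $125,302.
End of year 2: book value $109,085.
End of year 3: book value $92,868.
End of year 4: book value $76,651.
End of year 5: book value $60,434.
End of year 6: book value $44,217.

$44,217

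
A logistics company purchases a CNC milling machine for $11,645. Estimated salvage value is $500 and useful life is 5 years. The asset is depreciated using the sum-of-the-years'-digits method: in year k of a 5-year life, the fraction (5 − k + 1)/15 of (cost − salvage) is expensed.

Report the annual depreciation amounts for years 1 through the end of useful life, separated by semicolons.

$3,715; $2,972; $2,229; $1,486; $743

Depreciable base = $11,645 − $500 = $11,145.
Sum of the years' digits = 5+4+3+2+1 = 15.
Year 1: $11,145 × 5/15 = $3,715. Book value $7,930.
Year 2: $11,145 × 4/15 = $2,972. Book value $4,958.
Year 3: $11,145 × 3/15 = $2,229. Book value $2,729.
Year 4: $11,145 × 2/15 = $1,486. Book value $1,243.
Year 5: $11,145 × 1/15 = $743. Book value $500.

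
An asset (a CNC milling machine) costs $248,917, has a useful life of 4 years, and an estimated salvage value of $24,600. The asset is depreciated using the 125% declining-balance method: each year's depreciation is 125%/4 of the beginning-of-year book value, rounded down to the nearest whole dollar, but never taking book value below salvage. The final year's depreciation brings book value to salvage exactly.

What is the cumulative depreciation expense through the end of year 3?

$168,030

Depreciable base = $248,917 − $24,600 = $224,317.
Year 1: ⌊$248,917 × 125%/4⌋ = $77,786. Book value $171,131.
Year 2: ⌊$171,131 × 125%/4⌋ = $53,478. Book value $117,653.
Year 3: ⌊$117,653 × 125%/4⌋ = $36,766. Book value $80,887.
Accumulated through year 3 = $248,917 − $80,887 = $168,030.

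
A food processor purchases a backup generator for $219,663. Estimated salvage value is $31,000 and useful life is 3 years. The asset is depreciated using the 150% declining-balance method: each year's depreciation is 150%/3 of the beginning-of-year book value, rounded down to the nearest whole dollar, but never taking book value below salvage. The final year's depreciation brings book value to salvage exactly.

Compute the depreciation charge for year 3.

$23,916

Depreciable base = $219,663 − $31,000 = $188,663.
Year 1: ⌊$219,663 × 150%/3⌋ = $109,831. Book value $109,832.
Year 2: ⌊$109,832 × 150%/3⌋ = $54,916. Book value $54,916.
Year 3 (final): $54,916 − $31,000 = $23,916. Book value $31,000.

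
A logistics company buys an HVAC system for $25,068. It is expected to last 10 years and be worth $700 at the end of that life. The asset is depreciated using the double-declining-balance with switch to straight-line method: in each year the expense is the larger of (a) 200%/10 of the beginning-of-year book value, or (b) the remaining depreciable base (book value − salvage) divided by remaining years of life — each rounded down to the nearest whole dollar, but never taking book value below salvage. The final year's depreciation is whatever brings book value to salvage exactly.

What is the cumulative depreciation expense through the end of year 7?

$19,963

Depreciable base = $25,068 − $700 = $24,368.
Year 1: DB = ⌊$25,068 × 200%/10⌋ = $5,013; SL = ⌊$24,368/10⌋ = $2,436 → take DB $5,013. Book value $20,055.
Year 2: DB = ⌊$20,055 × 200%/10⌋ = $4,011; SL = ⌊$19,355/9⌋ = $2,150 → take DB $4,011. Book value $16,044.
Year 3: DB = ⌊$16,044 × 200%/10⌋ = $3,208; SL = ⌊$15,344/8⌋ = $1,918 → take DB $3,208. Book value $12,836.
Year 4: DB = ⌊$12,836 × 200%/10⌋ = $2,567; SL = ⌊$12,136/7⌋ = $1,733 → take DB $2,567. Book value $10,269.
Year 5: DB = ⌊$10,269 × 200%/10⌋ = $2,053; SL = ⌊$9,569/6⌋ = $1,594 → take DB $2,053. Book value $8,216.
Year 6: DB = ⌊$8,216 × 200%/10⌋ = $1,643; SL = ⌊$7,516/5⌋ = $1,503 → take DB $1,643. Book value $6,573.
Year 7: DB = ⌊$6,573 × 200%/10⌋ = $1,314; SL = ⌊$5,873/4⌋ = $1,468 → take SL $1,468. Book value $5,105.
Accumulated through year 7 = $25,068 − $5,105 = $19,963.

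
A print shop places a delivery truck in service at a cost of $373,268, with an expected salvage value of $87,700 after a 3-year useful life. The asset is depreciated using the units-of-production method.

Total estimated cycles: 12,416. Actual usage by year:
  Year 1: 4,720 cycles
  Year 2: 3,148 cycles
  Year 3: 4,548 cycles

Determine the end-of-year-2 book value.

$192,304

Depreciable base = $373,268 − $87,700 = $285,568.
Rate = $285,568 / 12,416 cycles = $23 per cycle.
Year 1: 4,720 × $23 = $108,560. Book value $264,708.
Year 2: 3,148 × $23 = $72,404. Book value $192,304.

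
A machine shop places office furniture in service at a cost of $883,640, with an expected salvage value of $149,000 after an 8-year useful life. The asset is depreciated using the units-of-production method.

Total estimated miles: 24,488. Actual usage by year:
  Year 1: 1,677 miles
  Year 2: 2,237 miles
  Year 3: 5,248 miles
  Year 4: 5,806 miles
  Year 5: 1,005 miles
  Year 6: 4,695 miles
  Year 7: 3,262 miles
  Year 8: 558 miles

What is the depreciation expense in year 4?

$174,180

Depreciable base = $883,640 − $149,000 = $734,640.
Rate = $734,640 / 24,488 miles = $30 per mile.
Year 1: 1,677 × $30 = $50,310. Book value $833,330.
Year 2: 2,237 × $30 = $67,110. Book value $766,220.
Year 3: 5,248 × $30 = $157,440. Book value $608,780.
Year 4: 5,806 × $30 = $174,180. Book value $434,600.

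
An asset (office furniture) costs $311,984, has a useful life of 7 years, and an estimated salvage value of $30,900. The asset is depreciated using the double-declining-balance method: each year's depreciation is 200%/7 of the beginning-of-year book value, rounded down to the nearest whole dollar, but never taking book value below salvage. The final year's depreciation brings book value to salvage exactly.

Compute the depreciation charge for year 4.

$32,485

Depreciable base = $311,984 − $30,900 = $281,084.
Year 1: ⌊$311,984 × 200%/7⌋ = $89,138. Book value $222,846.
Year 2: ⌊$222,846 × 200%/7⌋ = $63,670. Book value $159,176.
Year 3: ⌊$159,176 × 200%/7⌋ = $45,478. Book value $113,698.
Year 4: ⌊$113,698 × 200%/7⌋ = $32,485. Book value $81,213.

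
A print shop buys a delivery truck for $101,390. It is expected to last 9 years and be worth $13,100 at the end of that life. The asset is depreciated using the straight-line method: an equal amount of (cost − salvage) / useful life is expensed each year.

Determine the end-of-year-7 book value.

$32,720

Depreciable base = $101,390 − $13,100 = $88,290.
Annual expense = $88,290 / 9 = $9,810.
End of year 1: book value $91,580.
End of year 2: book value $81,770.
End of year 3: book value $71,960.
End of year 4: book value $62,150.
End of year 5: book value $52,340.
End of year 6: book value $42,530.
End of year 7: book value $32,720.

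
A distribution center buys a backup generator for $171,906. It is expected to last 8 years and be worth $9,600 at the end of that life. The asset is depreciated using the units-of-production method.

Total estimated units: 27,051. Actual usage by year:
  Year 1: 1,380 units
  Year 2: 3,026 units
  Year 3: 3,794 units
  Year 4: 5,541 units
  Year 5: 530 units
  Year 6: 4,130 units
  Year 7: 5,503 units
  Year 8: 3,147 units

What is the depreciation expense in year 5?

$3,180

Depreciable base = $171,906 − $9,600 = $162,306.
Rate = $162,306 / 27,051 units = $6 per unit.
Year 1: 1,380 × $6 = $8,280. Book value $163,626.
Year 2: 3,026 × $6 = $18,156. Book value $145,470.
Year 3: 3,794 × $6 = $22,764. Book value $122,706.
Year 4: 5,541 × $6 = $33,246. Book value $89,460.
Year 5: 530 × $6 = $3,180. Book value $86,280.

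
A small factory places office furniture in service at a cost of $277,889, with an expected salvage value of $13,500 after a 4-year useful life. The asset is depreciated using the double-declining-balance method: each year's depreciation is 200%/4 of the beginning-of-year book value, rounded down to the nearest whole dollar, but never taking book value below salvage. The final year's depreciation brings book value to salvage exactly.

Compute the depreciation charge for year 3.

Depreciable base = $277,889 − $13,500 = $264,389.
Year 1: ⌊$277,889 × 200%/4⌋ = $138,944. Book value $138,945.
Year 2: ⌊$138,945 × 200%/4⌋ = $69,472. Book value $69,473.
Year 3: ⌊$69,473 × 200%/4⌋ = $34,736. Book value $34,737.

$34,736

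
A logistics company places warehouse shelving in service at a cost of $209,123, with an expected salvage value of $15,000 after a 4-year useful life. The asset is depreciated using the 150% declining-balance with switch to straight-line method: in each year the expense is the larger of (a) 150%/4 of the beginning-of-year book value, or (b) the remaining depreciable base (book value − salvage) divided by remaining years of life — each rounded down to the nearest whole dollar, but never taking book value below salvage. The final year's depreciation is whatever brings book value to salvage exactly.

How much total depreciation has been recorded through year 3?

Depreciable base = $209,123 − $15,000 = $194,123.
Year 1: DB = ⌊$209,123 × 150%/4⌋ = $78,421; SL = ⌊$194,123/4⌋ = $48,530 → take DB $78,421. Book value $130,702.
Year 2: DB = ⌊$130,702 × 150%/4⌋ = $49,013; SL = ⌊$115,702/3⌋ = $38,567 → take DB $49,013. Book value $81,689.
Year 3: DB = ⌊$81,689 × 150%/4⌋ = $30,633; SL = ⌊$66,689/2⌋ = $33,344 → take SL $33,344. Book value $48,345.
Accumulated through year 3 = $209,123 − $48,345 = $160,778.

$160,778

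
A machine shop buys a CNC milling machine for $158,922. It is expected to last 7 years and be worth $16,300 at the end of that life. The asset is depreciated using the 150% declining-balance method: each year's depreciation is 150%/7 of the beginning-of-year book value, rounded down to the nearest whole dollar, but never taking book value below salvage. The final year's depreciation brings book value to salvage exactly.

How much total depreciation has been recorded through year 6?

Depreciable base = $158,922 − $16,300 = $142,622.
Year 1: ⌊$158,922 × 150%/7⌋ = $34,054. Book value $124,868.
Year 2: ⌊$124,868 × 150%/7⌋ = $26,757. Book value $98,111.
Year 3: ⌊$98,111 × 150%/7⌋ = $21,023. Book value $77,088.
Year 4: ⌊$77,088 × 150%/7⌋ = $16,518. Book value $60,570.
Year 5: ⌊$60,570 × 150%/7⌋ = $12,979. Book value $47,591.
Year 6: ⌊$47,591 × 150%/7⌋ = $10,198. Book value $37,393.
Accumulated through year 6 = $158,922 − $37,393 = $121,529.

$121,529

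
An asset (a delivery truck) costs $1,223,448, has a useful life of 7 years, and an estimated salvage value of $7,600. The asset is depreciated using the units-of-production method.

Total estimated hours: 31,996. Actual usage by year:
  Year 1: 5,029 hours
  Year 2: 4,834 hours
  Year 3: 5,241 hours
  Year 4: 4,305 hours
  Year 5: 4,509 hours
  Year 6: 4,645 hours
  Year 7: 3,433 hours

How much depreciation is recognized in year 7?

Depreciable base = $1,223,448 − $7,600 = $1,215,848.
Rate = $1,215,848 / 31,996 hours = $38 per hour.
Year 1: 5,029 × $38 = $191,102. Book value $1,032,346.
Year 2: 4,834 × $38 = $183,692. Book value $848,654.
Year 3: 5,241 × $38 = $199,158. Book value $649,496.
Year 4: 4,305 × $38 = $163,590. Book value $485,906.
Year 5: 4,509 × $38 = $171,342. Book value $314,564.
Year 6: 4,645 × $38 = $176,510. Book value $138,054.
Year 7: 3,433 × $38 = $130,454. Book value $7,600.

$130,454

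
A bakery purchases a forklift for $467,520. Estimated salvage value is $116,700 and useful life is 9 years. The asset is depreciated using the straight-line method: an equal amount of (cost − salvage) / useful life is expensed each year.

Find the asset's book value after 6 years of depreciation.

Depreciable base = $467,520 − $116,700 = $350,820.
Annual expense = $350,820 / 9 = $38,980.
End of year 1: book value $428,540.
End of year 2: book value $389,560.
End of year 3: book value $350,580.
End of year 4: book value $311,600.
End of year 5: book value $272,620.
End of year 6: book value $233,640.

$233,640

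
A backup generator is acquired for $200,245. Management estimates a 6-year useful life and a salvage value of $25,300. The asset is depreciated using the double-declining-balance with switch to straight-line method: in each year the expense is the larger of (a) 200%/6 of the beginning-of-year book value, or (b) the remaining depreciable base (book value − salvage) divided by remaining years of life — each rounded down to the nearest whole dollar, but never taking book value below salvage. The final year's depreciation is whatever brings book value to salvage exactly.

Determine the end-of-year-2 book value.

$88,998

Depreciable base = $200,245 − $25,300 = $174,945.
Year 1: DB = ⌊$200,245 × 200%/6⌋ = $66,748; SL = ⌊$174,945/6⌋ = $29,157 → take DB $66,748. Book value $133,497.
Year 2: DB = ⌊$133,497 × 200%/6⌋ = $44,499; SL = ⌊$108,197/5⌋ = $21,639 → take DB $44,499. Book value $88,998.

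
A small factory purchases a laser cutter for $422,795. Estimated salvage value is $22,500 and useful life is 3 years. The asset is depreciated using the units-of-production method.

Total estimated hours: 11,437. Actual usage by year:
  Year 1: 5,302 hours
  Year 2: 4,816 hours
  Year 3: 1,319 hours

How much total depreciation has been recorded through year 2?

Depreciable base = $422,795 − $22,500 = $400,295.
Rate = $400,295 / 11,437 hours = $35 per hour.
Year 1: 5,302 × $35 = $185,570. Book value $237,225.
Year 2: 4,816 × $35 = $168,560. Book value $68,665.
Accumulated through year 2 = $422,795 − $68,665 = $354,130.

$354,130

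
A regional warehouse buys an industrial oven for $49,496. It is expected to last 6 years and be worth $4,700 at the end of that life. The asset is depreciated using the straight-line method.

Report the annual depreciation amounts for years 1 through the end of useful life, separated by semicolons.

Depreciable base = $49,496 − $4,700 = $44,796.
Annual expense = $44,796 / 6 = $7,466.
End of year 1: book value $42,030.
End of year 2: book value $34,564.
End of year 3: book value $27,098.
End of year 4: book value $19,632.
End of year 5: book value $12,166.
End of year 6: book value $4,700.

$7,466; $7,466; $7,466; $7,466; $7,466; $7,466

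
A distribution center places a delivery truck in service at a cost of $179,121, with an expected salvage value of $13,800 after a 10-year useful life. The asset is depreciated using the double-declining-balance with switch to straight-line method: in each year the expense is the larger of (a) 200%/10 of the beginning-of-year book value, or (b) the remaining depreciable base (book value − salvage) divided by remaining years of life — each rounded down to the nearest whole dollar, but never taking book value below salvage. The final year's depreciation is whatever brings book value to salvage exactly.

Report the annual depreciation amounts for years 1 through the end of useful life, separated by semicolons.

Depreciable base = $179,121 − $13,800 = $165,321.
Year 1: DB = ⌊$179,121 × 200%/10⌋ = $35,824; SL = ⌊$165,321/10⌋ = $16,532 → take DB $35,824. Book value $143,297.
Year 2: DB = ⌊$143,297 × 200%/10⌋ = $28,659; SL = ⌊$129,497/9⌋ = $14,388 → take DB $28,659. Book value $114,638.
Year 3: DB = ⌊$114,638 × 200%/10⌋ = $22,927; SL = ⌊$100,838/8⌋ = $12,604 → take DB $22,927. Book value $91,711.
Year 4: DB = ⌊$91,711 × 200%/10⌋ = $18,342; SL = ⌊$77,911/7⌋ = $11,130 → take DB $18,342. Book value $73,369.
Year 5: DB = ⌊$73,369 × 200%/10⌋ = $14,673; SL = ⌊$59,569/6⌋ = $9,928 → take DB $14,673. Book value $58,696.
Year 6: DB = ⌊$58,696 × 200%/10⌋ = $11,739; SL = ⌊$44,896/5⌋ = $8,979 → take DB $11,739. Book value $46,957.
Year 7: DB = ⌊$46,957 × 200%/10⌋ = $9,391; SL = ⌊$33,157/4⌋ = $8,289 → take DB $9,391. Book value $37,566.
Year 8: DB = ⌊$37,566 × 200%/10⌋ = $7,513; SL = ⌊$23,766/3⌋ = $7,922 → take SL $7,922. Book value $29,644.
Year 9: DB = ⌊$29,644 × 200%/10⌋ = $5,928; SL = ⌊$15,844/2⌋ = $7,922 → take SL $7,922. Book value $21,722.
Year 10 (final): $21,722 − $13,800 = $7,922. Book value $13,800.

$35,824; $28,659; $22,927; $18,342; $14,673; $11,739; $9,391; $7,922; $7,922; $7,922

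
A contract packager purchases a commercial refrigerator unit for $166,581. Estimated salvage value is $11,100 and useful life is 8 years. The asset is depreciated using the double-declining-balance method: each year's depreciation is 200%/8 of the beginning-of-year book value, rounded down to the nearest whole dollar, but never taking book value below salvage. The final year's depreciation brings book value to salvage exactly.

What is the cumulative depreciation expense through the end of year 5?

$127,050

Depreciable base = $166,581 − $11,100 = $155,481.
Year 1: ⌊$166,581 × 200%/8⌋ = $41,645. Book value $124,936.
Year 2: ⌊$124,936 × 200%/8⌋ = $31,234. Book value $93,702.
Year 3: ⌊$93,702 × 200%/8⌋ = $23,425. Book value $70,277.
Year 4: ⌊$70,277 × 200%/8⌋ = $17,569. Book value $52,708.
Year 5: ⌊$52,708 × 200%/8⌋ = $13,177. Book value $39,531.
Accumulated through year 5 = $166,581 − $39,531 = $127,050.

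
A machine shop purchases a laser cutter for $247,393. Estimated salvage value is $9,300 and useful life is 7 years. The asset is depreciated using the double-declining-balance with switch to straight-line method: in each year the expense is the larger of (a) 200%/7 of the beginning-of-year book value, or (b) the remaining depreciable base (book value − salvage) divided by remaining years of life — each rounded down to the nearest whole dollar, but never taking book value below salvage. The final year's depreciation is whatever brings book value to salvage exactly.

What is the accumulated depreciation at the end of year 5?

Depreciable base = $247,393 − $9,300 = $238,093.
Year 1: DB = ⌊$247,393 × 200%/7⌋ = $70,683; SL = ⌊$238,093/7⌋ = $34,013 → take DB $70,683. Book value $176,710.
Year 2: DB = ⌊$176,710 × 200%/7⌋ = $50,488; SL = ⌊$167,410/6⌋ = $27,901 → take DB $50,488. Book value $126,222.
Year 3: DB = ⌊$126,222 × 200%/7⌋ = $36,063; SL = ⌊$116,922/5⌋ = $23,384 → take DB $36,063. Book value $90,159.
Year 4: DB = ⌊$90,159 × 200%/7⌋ = $25,759; SL = ⌊$80,859/4⌋ = $20,214 → take DB $25,759. Book value $64,400.
Year 5: DB = ⌊$64,400 × 200%/7⌋ = $18,400; SL = ⌊$55,100/3⌋ = $18,366 → take DB $18,400. Book value $46,000.
Accumulated through year 5 = $247,393 − $46,000 = $201,393.

$201,393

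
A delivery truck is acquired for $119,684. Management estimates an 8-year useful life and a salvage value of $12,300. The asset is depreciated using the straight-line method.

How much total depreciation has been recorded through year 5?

Depreciable base = $119,684 − $12,300 = $107,384.
Annual expense = $107,384 / 8 = $13,423.
End of year 1: book value $106,261.
End of year 2: book value $92,838.
End of year 3: book value $79,415.
End of year 4: book value $65,992.
End of year 5: book value $52,569.
Accumulated through year 5 = $119,684 − $52,569 = $67,115.

$67,115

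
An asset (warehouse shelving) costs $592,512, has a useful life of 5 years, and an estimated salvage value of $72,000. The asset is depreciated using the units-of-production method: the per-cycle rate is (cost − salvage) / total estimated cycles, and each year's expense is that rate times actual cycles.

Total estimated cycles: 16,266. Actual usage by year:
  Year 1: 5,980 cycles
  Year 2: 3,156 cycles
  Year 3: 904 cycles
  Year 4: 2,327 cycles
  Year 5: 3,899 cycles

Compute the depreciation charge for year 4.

$74,464

Depreciable base = $592,512 − $72,000 = $520,512.
Rate = $520,512 / 16,266 cycles = $32 per cycle.
Year 1: 5,980 × $32 = $191,360. Book value $401,152.
Year 2: 3,156 × $32 = $100,992. Book value $300,160.
Year 3: 904 × $32 = $28,928. Book value $271,232.
Year 4: 2,327 × $32 = $74,464. Book value $196,768.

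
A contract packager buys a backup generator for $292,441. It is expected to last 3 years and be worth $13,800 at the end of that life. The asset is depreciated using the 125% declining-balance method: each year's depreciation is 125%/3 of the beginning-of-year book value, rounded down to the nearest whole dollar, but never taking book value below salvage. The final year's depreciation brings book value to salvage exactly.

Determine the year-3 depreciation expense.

Depreciable base = $292,441 − $13,800 = $278,641.
Year 1: ⌊$292,441 × 125%/3⌋ = $121,850. Book value $170,591.
Year 2: ⌊$170,591 × 125%/3⌋ = $71,079. Book value $99,512.
Year 3 (final): $99,512 − $13,800 = $85,712. Book value $13,800.

$85,712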